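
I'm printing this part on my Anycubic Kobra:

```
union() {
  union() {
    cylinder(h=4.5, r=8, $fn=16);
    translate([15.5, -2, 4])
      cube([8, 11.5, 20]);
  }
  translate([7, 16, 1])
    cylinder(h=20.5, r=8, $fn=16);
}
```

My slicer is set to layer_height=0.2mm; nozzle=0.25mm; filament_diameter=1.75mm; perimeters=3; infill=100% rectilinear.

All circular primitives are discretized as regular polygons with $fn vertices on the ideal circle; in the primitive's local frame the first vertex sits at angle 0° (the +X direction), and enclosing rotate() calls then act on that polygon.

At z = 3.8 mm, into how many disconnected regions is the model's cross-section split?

At z = 3.8 mm: the cylinder: section is a regular 16-gon, circumradius r=8; the cube at (15.5, -2) does not reach this height (z outside [4, 24]); Combining (union): only the r=8 cylinder is present, so the union is just that shape — 1 connected region; the r=8 cylinder at (7, 16) gives a regular 16-gon of circumradius 8 (constant along its height); Merging all regions: the 2 present regions are separate (no shared area or edge), so areas and boundary lengths simply add and each stays a separate island — 2 connected regions. The result has 2 disconnected regions.

2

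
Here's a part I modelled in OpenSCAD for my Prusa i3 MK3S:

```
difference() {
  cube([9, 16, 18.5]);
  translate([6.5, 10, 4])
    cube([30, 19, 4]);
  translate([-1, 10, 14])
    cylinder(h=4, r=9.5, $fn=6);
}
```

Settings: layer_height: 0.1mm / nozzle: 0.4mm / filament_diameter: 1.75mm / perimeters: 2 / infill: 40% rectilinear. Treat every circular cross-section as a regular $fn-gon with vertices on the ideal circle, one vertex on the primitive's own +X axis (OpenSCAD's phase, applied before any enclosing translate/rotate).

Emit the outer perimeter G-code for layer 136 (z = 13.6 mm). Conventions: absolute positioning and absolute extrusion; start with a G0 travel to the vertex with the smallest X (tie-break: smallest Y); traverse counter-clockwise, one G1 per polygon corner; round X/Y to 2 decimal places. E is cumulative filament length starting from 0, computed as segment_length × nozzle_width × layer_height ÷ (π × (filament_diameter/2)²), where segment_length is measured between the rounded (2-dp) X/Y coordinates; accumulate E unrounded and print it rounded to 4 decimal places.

At z = 13.6 mm: the cube (footprint 9×16) is included at this height; the cube at (6.5, 10) does not reach this height (z outside [4, 8]); the cylinder at (-1, 10) is absent (z outside [14, 18]); Taking the first minus the rest: none of the subtracted shapes is present at this height, so the 9×16 cube is unchanged — 1 connected region. The outline is a single polygon with 4 vertices. Extrusion per mm of travel: 0.4 × 0.1 / (π × 0.875²) = 0.016630. Accumulating E over each segment gives final E = 0.8315.

G0 X0.00 Y0.00 Z13.60
G1 X9.00 Y0.00 E0.1497
G1 X9.00 Y16.00 E0.4158
G1 X0.00 Y16.00 E0.5654
G1 X0.00 Y0.00 E0.8315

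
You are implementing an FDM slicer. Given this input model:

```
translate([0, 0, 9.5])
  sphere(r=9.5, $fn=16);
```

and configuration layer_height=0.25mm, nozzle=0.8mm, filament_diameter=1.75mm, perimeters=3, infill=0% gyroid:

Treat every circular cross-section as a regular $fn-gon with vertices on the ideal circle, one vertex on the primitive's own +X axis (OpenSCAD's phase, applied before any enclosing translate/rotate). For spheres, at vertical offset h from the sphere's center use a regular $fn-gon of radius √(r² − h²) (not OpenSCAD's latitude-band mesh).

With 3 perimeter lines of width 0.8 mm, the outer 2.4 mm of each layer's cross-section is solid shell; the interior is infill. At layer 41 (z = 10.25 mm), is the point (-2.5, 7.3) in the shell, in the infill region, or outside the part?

At z = 10.25 mm: the r=9.5 sphere contributes a regular 16-gon of circumradius √(9.5²−0.75²) = 9.470. Overall, the cross-section is a single solid region. The nearest boundary edge runs (0.00, 9.47)→(-3.62, 8.75); distance from the point to it = 1.64 mm. The point is inside the cross-section, 1.64 mm from the nearest boundary — within the 2.4 mm shell band (3 × 0.8).

shell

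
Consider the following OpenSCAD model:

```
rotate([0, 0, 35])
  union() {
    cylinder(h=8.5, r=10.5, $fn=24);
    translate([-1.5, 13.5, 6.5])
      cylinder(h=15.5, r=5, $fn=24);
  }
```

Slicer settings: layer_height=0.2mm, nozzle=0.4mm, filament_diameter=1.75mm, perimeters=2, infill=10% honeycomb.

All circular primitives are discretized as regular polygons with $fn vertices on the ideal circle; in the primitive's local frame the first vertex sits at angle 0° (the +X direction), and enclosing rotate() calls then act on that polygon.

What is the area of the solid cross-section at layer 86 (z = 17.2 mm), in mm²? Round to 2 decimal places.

77.65 mm²

At z = 17.2 mm: the cylinder does not reach this height (z outside [0, 8.5]); the r=5 cylinder at (-1.5, 13.5) gives a regular 24-gon of circumradius 5 (constant along its height) (area = (24/2)·5.000²·sin(360°/24) = 77.65 mm²); Merging all regions: only the r=5 cylinder at (-1.5, 13.5) is present, so the union is just that shape — area = 77.65 mm²; (whole slice rotated 35° about Z — lengths, areas and connectivity unchanged). Overall, the cross-section is a single solid region. Net area = 77.65 mm².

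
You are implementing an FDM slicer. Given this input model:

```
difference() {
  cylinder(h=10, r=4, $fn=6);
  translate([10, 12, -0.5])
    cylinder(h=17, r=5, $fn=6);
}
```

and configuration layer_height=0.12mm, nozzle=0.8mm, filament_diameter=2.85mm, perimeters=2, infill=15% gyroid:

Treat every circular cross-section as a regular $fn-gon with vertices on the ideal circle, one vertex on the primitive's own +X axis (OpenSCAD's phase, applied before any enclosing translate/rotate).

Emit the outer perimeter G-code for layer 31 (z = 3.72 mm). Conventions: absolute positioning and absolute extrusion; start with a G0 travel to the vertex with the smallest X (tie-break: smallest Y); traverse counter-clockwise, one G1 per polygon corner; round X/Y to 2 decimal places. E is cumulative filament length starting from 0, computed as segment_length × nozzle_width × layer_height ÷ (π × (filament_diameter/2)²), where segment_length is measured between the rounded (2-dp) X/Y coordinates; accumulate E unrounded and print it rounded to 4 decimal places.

At z = 3.72 mm: the r=4 cylinder gives a regular 6-gon of circumradius 4 (constant along its height); the r=5 cylinder at (10, 12) gives a regular 6-gon of circumradius 5 (constant along its height); After the difference (first − rest): starting from the r=4 cylinder, the r=5 cylinder at (10, 12) misses the remaining region (no effect) — 1 connected region. The outline is a single polygon with 6 vertices. Extrusion per mm of travel: 0.8 × 0.12 / (π × 1.425²) = 0.015048. Accumulating E over each segment gives final E = 0.3609.

G0 X-4.00 Y0.00 Z3.72
G1 X-2.00 Y-3.46 E0.0601
G1 X2.00 Y-3.46 E0.1203
G1 X4.00 Y0.00 E0.1805
G1 X2.00 Y3.46 E0.2406
G1 X-2.00 Y3.46 E0.3008
G1 X-4.00 Y0.00 E0.3609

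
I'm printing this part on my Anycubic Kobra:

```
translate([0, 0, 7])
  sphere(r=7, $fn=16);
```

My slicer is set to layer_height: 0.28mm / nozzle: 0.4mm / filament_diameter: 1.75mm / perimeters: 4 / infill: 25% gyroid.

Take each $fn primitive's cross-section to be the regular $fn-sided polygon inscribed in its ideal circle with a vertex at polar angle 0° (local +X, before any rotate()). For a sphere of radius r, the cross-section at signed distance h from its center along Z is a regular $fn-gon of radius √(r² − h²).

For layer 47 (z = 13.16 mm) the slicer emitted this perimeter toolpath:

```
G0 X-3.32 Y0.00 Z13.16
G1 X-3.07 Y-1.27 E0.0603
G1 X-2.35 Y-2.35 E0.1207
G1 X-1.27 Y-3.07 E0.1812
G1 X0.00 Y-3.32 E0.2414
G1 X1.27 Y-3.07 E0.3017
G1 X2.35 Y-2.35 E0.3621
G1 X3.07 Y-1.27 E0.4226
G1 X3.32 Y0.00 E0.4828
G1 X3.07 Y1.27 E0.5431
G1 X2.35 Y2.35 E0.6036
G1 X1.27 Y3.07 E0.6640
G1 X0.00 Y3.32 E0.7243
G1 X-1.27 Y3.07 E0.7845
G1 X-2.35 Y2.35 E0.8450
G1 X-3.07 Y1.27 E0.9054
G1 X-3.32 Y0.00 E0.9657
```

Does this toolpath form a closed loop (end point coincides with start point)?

Start point (G0): (-3.32, 0.00). End point (last G1): the path returns to the start — closed.

yes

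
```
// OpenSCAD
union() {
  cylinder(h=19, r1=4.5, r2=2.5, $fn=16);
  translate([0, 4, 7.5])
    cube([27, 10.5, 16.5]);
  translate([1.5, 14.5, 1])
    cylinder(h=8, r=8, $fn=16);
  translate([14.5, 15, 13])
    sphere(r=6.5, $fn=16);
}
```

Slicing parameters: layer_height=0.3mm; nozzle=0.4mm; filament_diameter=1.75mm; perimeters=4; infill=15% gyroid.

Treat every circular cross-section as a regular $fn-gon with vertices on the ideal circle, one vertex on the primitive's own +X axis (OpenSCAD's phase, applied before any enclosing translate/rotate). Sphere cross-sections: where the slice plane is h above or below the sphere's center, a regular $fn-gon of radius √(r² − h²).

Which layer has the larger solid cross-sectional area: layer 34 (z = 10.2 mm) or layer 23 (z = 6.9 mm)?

layer 34 (z = 10.2 mm)

Layer 34 (z = 10.2): the cone contributes a regular 16-gon of circumradius 3.426 (interpolated between r1=4.5 and r2=2.5 at t=0.537) (area = (16/2)·3.426²·sin(360°/16) = 35.94 mm²); the 27×10.5 cube at (0, 4) contributes its full rectangle (area 283.50 mm²); the cylinder at (1.5, 14.5) is not intersected at this z (z outside [1, 9]); the sphere at (14.5, 15): section is a regular 16-gon, circumradius = √(r²−h²) = √(6.5²−2.8²) = 5.866 (area = (16/2)·5.866²·sin(360°/16) = 105.35 mm²); Merging all regions: the regions partially overlap — summed areas 424.79 mm² minus the doubly-counted overlap 46.86 mm² gives 377.93 mm² — area = 377.93 mm². So its area = 377.93 mm². Layer 23 (z = 6.9): the cone contributes a regular 16-gon of circumradius 3.774 (interpolated between r1=4.5 and r2=2.5 at t=0.363) (area = (16/2)·3.774²·sin(360°/16) = 43.60 mm²); the cube at (0, 4) does not reach this height (z outside [7.5, 24]); the cylinder at (1.5, 14.5): section is a regular 16-gon, circumradius r=8 (area = (16/2)·8.000²·sin(360°/16) = 195.93 mm²); the r=6.5 sphere at (14.5, 15) contributes a regular 16-gon of circumradius √(6.5²−6.1²) = 2.245 (area = (16/2)·2.245²·sin(360°/16) = 15.43 mm²); Taking the union: the 3 present regions are separate (no shared area or edge), so areas and boundary lengths simply add and each stays a separate island — area = 254.96 mm². So its area = 254.96 mm². Layer 34 is larger (377.93 vs 254.96 mm²).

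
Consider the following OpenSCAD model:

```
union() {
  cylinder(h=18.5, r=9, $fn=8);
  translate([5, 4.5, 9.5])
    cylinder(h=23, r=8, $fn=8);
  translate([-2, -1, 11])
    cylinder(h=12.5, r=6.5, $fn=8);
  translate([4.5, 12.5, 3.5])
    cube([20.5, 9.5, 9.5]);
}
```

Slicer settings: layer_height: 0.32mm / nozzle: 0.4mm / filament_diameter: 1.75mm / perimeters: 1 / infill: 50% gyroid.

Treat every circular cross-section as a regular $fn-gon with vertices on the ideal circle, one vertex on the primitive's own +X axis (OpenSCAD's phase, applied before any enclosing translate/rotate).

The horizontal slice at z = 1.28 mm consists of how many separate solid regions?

1

At z = 1.28 mm: the r=9 cylinder gives a regular 8-gon of circumradius 9 (constant along its height); the cylinder at (5, 4.5) is not intersected at this z (z outside [9.5, 32.5]); the cylinder at (-2, -1) is not intersected at this z (z outside [11, 23.5]); the cube at (4.5, 12.5) is not intersected at this z (z outside [3.5, 13]); Combining (union): only the r=9 cylinder is present, so the union is just that shape — 1 connected region. The result has 1 disconnected region.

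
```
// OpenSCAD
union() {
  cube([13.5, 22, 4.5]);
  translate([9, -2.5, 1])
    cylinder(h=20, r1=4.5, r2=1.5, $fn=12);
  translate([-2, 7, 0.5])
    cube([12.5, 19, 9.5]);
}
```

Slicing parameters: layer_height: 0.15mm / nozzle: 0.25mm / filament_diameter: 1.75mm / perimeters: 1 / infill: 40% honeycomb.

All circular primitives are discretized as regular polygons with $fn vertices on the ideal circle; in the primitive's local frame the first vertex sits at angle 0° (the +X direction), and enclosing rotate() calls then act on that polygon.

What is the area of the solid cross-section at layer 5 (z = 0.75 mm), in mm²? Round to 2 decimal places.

377.00 mm²

At z = 0.75 mm: the cube is present — its section is the full 13.5×22 rectangle (area 297.00 mm²); the cone at (9, -2.5) is absent (z outside [1, 21]); the cube at (-2, 7) is present — its section is the full 12.5×19 rectangle (area 237.50 mm²); Taking the union: the regions partially overlap — summed areas 534.50 mm² minus the doubly-counted overlap 157.50 mm² gives 377.00 mm² — area = 377.00 mm². Overall, the cross-section is a single solid region. Net area = 377.00 mm².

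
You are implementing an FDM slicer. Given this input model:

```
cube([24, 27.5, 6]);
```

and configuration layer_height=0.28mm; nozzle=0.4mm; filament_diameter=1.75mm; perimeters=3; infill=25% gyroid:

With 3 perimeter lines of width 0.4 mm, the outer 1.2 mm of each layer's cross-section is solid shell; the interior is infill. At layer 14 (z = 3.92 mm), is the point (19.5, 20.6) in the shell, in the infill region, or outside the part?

infill

At z = 3.92 mm: the cube (footprint 24×27.5) is included at this height. Overall, the cross-section is a single solid region. The nearest boundary edge runs (24.00, 0.00)→(24.00, 27.50); distance from the point to it = 4.50 mm. The point is inside the cross-section and 4.50 mm from the nearest boundary — more than the 1.2 mm shell width (3 × 0.4), so it's in the infill interior.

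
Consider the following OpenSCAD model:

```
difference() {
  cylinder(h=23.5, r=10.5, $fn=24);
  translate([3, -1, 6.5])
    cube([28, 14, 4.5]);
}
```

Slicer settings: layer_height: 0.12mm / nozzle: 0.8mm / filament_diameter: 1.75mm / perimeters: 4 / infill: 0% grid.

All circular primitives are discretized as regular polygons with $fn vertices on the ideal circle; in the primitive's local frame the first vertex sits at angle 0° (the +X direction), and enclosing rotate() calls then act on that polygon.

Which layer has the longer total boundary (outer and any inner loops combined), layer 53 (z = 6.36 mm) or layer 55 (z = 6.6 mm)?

Layer 53 (z = 6.36): the cylinder: section is a regular 24-gon, circumradius r=10.5 (perimeter = 2·24·10.500·sin(180°/24) = 65.79 mm); the cube at (3, -1) is absent (z outside [6.5, 11]); After the difference (first − rest): none of the subtracted shapes is present at this height, so the r=10.5 cylinder is unchanged — boundary = 65.79 mm. So its perimeter = 65.79 mm. Layer 55 (z = 6.6): the r=10.5 cylinder gives a regular 24-gon of circumradius 10.5 (constant along its height) (perimeter = 2·24·10.500·sin(180°/24) = 65.79 mm); the cube at (3, -1) is present — its section is the full 28×14 rectangle (perimeter 84.00 mm); Subtracting the remaining from the first: starting from the r=10.5 cylinder, the 28×14 cube at (3, -1) partially overlaps it — only the 62.14 mm² overlap (of its 392.00 mm²) is removed, clipping the outline — boundary = 69.77 mm. So its perimeter = 69.77 mm. Layer 55 is larger (69.77 vs 65.79 mm).

layer 55 (z = 6.6 mm)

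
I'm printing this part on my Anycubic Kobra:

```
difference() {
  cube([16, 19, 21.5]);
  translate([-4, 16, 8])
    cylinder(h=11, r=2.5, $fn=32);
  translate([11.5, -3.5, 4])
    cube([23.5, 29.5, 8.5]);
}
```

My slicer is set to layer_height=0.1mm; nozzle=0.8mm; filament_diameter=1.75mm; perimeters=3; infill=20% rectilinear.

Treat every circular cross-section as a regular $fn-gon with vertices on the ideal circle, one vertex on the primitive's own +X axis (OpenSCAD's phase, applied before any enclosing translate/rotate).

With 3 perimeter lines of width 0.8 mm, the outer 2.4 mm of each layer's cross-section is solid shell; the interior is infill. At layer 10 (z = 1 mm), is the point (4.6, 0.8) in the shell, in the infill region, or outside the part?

shell

At z = 1 mm: the 16×19 cube contributes its full rectangle; the cylinder at (-4, 16) is absent (z outside [8, 19]); the cube at (11.5, -3.5) is absent (z outside [4, 12.5]); Subtracting the remaining from the first: none of the subtracted shapes is present at this height, so the 16×19 cube is unchanged — 1 connected region. Overall, the cross-section is a single solid region. The nearest boundary edge runs (0.00, 0.00)→(16.00, 0.00); distance from the point to it = 0.80 mm. The point is inside the cross-section, 0.80 mm from the nearest boundary — within the 2.4 mm shell band (3 × 0.8).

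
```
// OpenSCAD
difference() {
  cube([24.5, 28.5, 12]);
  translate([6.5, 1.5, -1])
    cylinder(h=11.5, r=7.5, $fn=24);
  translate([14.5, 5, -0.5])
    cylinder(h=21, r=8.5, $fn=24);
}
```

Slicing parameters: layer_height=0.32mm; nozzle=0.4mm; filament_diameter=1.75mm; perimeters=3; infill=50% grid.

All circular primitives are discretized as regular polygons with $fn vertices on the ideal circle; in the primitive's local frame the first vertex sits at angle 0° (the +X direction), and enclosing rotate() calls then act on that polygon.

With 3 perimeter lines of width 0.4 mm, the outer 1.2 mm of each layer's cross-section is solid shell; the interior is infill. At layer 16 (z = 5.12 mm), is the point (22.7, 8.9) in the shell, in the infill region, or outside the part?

shell

At z = 5.12 mm: the cube is present — its section is the full 24.5×28.5 rectangle; the r=7.5 cylinder at (6.5, 1.5) contributes a regular 24-gon of circumradius 7.5; the r=8.5 cylinder at (14.5, 5) contributes a regular 24-gon of circumradius 8.5; After the difference (first − rest): starting from the 24.5×28.5 cube, the r=7.5 cylinder at (6.5, 1.5) partially overlaps it — only the 105.84 mm² overlap (of its 174.70 mm²) is removed, clipping the outline; the r=8.5 cylinder at (14.5, 5) partially overlaps it — only the 136.56 mm² overlap (of its 224.40 mm²) is removed, clipping the outline — 1 connected region. Overall, the cross-section is a single solid region. The nearest boundary edge runs (22.71, 7.20)→(21.86, 9.25); distance from the point to it = 0.64 mm. The point is inside the cross-section, 0.64 mm from the nearest boundary — within the 1.2 mm shell band (3 × 0.4).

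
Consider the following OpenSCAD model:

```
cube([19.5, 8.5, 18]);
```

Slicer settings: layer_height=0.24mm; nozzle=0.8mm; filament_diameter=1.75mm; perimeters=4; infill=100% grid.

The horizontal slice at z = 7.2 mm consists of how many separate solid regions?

1

At z = 7.2 mm: the cube is present — its section is the full 19.5×8.5 rectangle. The result has 1 disconnected region.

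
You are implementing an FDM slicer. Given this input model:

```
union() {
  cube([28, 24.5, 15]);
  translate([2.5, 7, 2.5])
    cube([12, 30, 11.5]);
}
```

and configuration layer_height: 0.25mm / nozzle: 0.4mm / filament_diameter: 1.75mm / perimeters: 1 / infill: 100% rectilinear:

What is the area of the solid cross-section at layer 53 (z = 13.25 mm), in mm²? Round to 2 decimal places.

836.00 mm²

At z = 13.25 mm: the 28×24.5 cube contributes its full rectangle (area 686.00 mm²); the 12×30 cube at (2.5, 7) contributes its full rectangle (area 360.00 mm²); Combining (union): the regions partially overlap — summed areas 1046.00 mm² minus the doubly-counted overlap 210.00 mm² gives 836.00 mm² — area = 836.00 mm². Overall, the cross-section is a single solid region. Net area = 836.00 mm².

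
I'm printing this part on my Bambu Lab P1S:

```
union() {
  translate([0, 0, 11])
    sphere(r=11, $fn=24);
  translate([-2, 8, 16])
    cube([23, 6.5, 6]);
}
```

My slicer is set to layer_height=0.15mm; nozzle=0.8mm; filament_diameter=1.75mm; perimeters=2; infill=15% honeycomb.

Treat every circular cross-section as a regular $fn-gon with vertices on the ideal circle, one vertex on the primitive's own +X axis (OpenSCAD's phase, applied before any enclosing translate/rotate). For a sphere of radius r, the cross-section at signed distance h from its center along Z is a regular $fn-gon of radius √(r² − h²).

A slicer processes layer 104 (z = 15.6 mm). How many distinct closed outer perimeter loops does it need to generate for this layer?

At z = 15.6 mm: the r=11 sphere slices to a regular 24-gon of circumradius 9.992 (√(r²−h²) with h=4.6 from center); the cube at (-2, 8) is absent (z outside [16, 22]); Combining (union): only the r=11 sphere is present, so the union is just that shape — 1 connected region. The result has 1 disconnected region.

1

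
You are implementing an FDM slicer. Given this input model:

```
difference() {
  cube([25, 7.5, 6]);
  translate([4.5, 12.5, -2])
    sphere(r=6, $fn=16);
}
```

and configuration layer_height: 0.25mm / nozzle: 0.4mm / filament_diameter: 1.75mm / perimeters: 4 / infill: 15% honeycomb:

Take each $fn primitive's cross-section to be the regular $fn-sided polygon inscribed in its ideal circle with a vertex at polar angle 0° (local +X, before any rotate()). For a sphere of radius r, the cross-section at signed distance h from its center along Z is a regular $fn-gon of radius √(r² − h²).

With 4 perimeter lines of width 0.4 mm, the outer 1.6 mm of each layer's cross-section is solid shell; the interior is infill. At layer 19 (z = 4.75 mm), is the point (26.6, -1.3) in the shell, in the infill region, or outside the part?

outside

At z = 4.75 mm: the cube (footprint 25×7.5) is included at this height; the sphere at (4.5, 12.5) is not intersected at this z (|z−center|=6.750 > r=6); After the difference (first − rest): none of the subtracted shapes is present at this height, so the 25×7.5 cube is unchanged — 1 connected region. Overall, the cross-section is a single solid region. The nearest boundary edge runs (0.00, 0.00)→(25.00, 0.00); distance from the point to it = 2.06 mm. The point is not inside any of the regions above, so it lies outside the cross-section (2.06 mm from the nearest boundary).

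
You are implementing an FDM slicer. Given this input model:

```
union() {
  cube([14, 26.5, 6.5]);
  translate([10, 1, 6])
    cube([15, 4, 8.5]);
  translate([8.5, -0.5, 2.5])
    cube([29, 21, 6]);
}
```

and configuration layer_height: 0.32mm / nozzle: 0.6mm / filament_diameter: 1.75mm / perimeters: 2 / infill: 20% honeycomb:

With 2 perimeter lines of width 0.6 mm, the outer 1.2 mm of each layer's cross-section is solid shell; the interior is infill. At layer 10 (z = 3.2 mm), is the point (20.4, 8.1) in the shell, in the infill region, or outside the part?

At z = 3.2 mm: the cube (footprint 14×26.5) is included at this height; the cube at (10, 1) is absent (z outside [6, 14.5]); the cube at (8.5, -0.5) (footprint 29×21) is included at this height; Combining (union): the regions partially overlap (shared area 112.75 mm²), so overlapping operands fuse into one piece — 1 connected region. Overall, the cross-section is a single solid region. The nearest boundary edge runs (37.50, -0.50)→(8.50, -0.50); distance from the point to it = 8.60 mm. The point is inside the cross-section and 8.60 mm from the nearest boundary — more than the 1.2 mm shell width (2 × 0.6), so it's in the infill interior.

infill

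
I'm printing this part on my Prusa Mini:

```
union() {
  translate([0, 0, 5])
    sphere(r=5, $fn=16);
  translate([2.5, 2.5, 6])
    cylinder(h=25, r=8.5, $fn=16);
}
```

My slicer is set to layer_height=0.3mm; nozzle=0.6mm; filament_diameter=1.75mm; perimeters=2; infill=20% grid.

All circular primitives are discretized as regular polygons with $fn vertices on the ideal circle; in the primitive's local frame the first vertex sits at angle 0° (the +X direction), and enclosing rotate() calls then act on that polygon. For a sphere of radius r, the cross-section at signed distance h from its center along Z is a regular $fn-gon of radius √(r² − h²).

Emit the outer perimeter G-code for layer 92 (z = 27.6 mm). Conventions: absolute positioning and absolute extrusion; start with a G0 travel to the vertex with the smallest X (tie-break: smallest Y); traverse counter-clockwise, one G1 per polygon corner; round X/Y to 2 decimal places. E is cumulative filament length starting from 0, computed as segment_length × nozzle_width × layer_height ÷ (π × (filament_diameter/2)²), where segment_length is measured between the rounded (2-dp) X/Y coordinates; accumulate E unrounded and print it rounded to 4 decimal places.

At z = 27.6 mm: the sphere is not intersected at this z (|z−center|=22.600 > r=5); the cylinder at (2.5, 2.5): section is a regular 16-gon, circumradius r=8.5; Merging all regions: only the r=8.5 cylinder at (2.5, 2.5) is present, so the union is just that shape — 1 connected region. The outline is a single polygon with 16 vertices. Extrusion per mm of travel: 0.6 × 0.3 / (π × 0.875²) = 0.074835. Accumulating E over each segment gives final E = 3.9701.

G0 X-6.00 Y2.50 Z27.60
G1 X-5.35 Y-0.75 E0.2480
G1 X-3.51 Y-3.51 E0.4963
G1 X-0.75 Y-5.35 E0.7445
G1 X2.50 Y-6.00 E0.9925
G1 X5.75 Y-5.35 E1.2406
G1 X8.51 Y-3.51 E1.4888
G1 X10.35 Y-0.75 E1.7370
G1 X11.00 Y2.50 E1.9851
G1 X10.35 Y5.75 E2.2331
G1 X8.51 Y8.51 E2.4813
G1 X5.75 Y10.35 E2.7296
G1 X2.50 Y11.00 E2.9776
G1 X-0.75 Y10.35 E3.2256
G1 X-3.51 Y8.51 E3.4739
G1 X-5.35 Y5.75 E3.7221
G1 X-6.00 Y2.50 E3.9701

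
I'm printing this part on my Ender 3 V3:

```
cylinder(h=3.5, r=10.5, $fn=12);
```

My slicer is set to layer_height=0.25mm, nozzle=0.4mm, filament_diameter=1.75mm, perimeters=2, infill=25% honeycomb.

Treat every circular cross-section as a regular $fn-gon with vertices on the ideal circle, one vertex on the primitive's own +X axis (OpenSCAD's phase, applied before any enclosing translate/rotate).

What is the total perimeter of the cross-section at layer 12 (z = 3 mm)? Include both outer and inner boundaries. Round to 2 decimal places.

65.22 mm

At z = 3 mm: the r=10.5 cylinder contributes a regular 12-gon of circumradius 10.5 (perimeter = 2·12·10.500·sin(180°/12) = 65.22 mm). Overall, the cross-section is a single solid region. Total boundary length (outer) = 65.22 mm.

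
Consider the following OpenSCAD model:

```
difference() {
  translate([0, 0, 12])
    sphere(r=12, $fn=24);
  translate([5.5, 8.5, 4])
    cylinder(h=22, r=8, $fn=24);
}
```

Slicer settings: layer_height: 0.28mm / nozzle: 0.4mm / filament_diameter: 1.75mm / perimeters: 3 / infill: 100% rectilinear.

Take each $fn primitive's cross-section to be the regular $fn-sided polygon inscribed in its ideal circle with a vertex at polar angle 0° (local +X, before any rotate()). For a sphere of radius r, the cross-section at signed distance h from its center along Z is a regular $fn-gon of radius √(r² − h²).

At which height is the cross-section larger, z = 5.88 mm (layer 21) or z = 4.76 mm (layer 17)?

layer 21 (z = 5.88 mm)

Layer 21 (z = 5.88): the r=12 sphere slices to a regular 24-gon of circumradius 10.322 (√(r²−h²) with h=6.12 from center) (area = (24/2)·10.322²·sin(360°/24) = 330.91 mm²); the r=8 cylinder at (5.5, 8.5) contributes a regular 24-gon of circumradius 8 (area = (24/2)·8.000²·sin(360°/24) = 198.77 mm²); Subtracting the remaining from the first: starting from the r=12 sphere (330.91 mm²), the r=8 cylinder at (5.5, 8.5) partially overlaps it — only the 84.83 mm² overlap (of its 198.77 mm²) is removed, clipping the outline — area = 246.09 mm². So its area = 246.09 mm². Layer 17 (z = 4.76): the sphere: section is a regular 24-gon, circumradius = √(r²−h²) = √(12²−7.24²) = 9.570 (area = (24/2)·9.570²·sin(360°/24) = 284.44 mm²); the cylinder at (5.5, 8.5): section is a regular 24-gon, circumradius r=8 (area = (24/2)·8.000²·sin(360°/24) = 198.77 mm²); Taking the first minus the rest: starting from the r=12 sphere (284.44 mm²), the r=8 cylinder at (5.5, 8.5) partially overlaps it — only the 72.75 mm² overlap (of its 198.77 mm²) is removed, clipping the outline — area = 211.69 mm². So its area = 211.69 mm². Layer 21 is larger (246.09 vs 211.69 mm²).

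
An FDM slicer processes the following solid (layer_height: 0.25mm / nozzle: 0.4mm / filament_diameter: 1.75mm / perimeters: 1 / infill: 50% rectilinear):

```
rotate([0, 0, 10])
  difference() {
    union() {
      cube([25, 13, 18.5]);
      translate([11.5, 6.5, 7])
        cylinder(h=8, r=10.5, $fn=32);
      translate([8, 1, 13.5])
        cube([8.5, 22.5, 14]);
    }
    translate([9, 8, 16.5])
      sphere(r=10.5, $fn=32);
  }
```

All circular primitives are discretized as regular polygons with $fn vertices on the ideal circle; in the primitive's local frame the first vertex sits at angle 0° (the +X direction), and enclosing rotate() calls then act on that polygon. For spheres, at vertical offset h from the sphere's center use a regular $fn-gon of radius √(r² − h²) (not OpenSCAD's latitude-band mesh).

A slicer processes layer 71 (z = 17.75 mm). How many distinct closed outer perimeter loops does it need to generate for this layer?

At z = 17.75 mm: the cube is present — its section is the full 25×13 rectangle; the cylinder at (11.5, 6.5) is absent (z outside [7, 15]); the cube at (8, 1) is present — its section is the full 8.5×22.5 rectangle; Merging all regions: the regions partially overlap (shared area 102.00 mm²), so overlapping operands fuse into one piece — 1 connected region; the sphere at (9, 8): section is a regular 32-gon, circumradius = √(r²−h²) = √(10.5²−1.25²) = 10.425; Subtracting the remaining from the first: starting from that combined region, the r=10.5 sphere at (9, 8) partially overlaps it — only the 276.32 mm² overlap (of its 339.26 mm²) is removed, clipping the outline — 3 connected regions; (rotated 10° about Z; rotation is an isometry so areas/perimeters/island counts are preserved). The result has 3 disconnected regions.

3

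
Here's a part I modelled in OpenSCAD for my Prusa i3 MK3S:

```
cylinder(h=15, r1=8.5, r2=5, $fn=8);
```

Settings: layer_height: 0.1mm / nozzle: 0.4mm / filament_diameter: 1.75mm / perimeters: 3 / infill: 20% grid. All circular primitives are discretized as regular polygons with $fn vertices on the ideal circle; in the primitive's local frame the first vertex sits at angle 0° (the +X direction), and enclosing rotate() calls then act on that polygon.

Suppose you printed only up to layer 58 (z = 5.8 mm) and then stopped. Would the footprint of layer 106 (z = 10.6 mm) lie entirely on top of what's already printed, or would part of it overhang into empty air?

Compare the two slices. At z = 5.8: the cone contributes a regular 8-gon of circumradius 7.147 (interpolated between r1=8.5 and r2=5 at t=0.387) (area = (8/2)·7.147²·sin(360°/8) = 144.46 mm²). At z = 10.6: the cone contributes a regular 8-gon of circumradius 6.027 (interpolated between r1=8.5 and r2=5 at t=0.707) (area = (8/2)·6.027²·sin(360°/8) = 102.73 mm²). Checking containment: the cross-section at z = 10.6 is a subset of the cross-section at z = 5.8.

entirely on top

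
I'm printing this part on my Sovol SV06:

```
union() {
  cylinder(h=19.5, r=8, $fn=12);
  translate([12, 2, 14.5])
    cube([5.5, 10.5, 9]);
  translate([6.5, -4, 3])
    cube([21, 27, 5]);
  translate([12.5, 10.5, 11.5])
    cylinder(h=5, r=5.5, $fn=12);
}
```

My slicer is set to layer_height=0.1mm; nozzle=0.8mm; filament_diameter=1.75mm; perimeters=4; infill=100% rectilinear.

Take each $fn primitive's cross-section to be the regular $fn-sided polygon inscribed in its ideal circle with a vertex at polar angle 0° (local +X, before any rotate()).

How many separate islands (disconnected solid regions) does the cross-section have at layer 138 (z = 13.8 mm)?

At z = 13.8 mm: the r=8 cylinder contributes a regular 12-gon of circumradius 8; the cube at (12, 2) is not intersected at this z (z outside [14.5, 23.5]); the cube at (6.5, -4) is not intersected at this z (z outside [3, 8]); the cylinder at (12.5, 10.5): section is a regular 12-gon, circumradius r=5.5; Combining (union): the 2 present regions are separate (no shared area or edge), so areas and boundary lengths simply add and each stays a separate island — 2 connected regions. Overall, the cross-section has 2 separate islands. Island count = 2.

2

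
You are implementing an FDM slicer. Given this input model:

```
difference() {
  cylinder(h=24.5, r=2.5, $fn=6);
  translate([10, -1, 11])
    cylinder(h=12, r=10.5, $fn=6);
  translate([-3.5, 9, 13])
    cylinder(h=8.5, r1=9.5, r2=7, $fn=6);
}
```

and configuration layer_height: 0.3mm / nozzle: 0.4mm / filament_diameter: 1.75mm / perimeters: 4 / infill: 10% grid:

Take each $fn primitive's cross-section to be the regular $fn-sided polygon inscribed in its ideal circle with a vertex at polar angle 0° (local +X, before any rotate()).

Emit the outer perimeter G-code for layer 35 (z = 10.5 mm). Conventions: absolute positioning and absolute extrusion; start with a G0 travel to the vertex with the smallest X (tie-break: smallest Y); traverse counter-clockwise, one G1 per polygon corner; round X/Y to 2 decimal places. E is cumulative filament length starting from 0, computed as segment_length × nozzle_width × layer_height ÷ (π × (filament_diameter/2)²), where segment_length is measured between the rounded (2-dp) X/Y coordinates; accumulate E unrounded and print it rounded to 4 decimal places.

G0 X-2.50 Y0.00 Z10.50
G1 X-1.25 Y-2.17 E0.1249
G1 X1.25 Y-2.17 E0.2497
G1 X2.50 Y0.00 E0.3746
G1 X1.25 Y2.17 E0.4995
G1 X-1.25 Y2.17 E0.6243
G1 X-2.50 Y0.00 E0.7492

At z = 10.5 mm: the r=2.5 cylinder gives a regular 6-gon of circumradius 2.5 (constant along its height); the cylinder at (10, -1) does not reach this height (z outside [11, 23]); the cone at (-3.5, 9) is absent (z outside [13, 21.5]); Subtracting the remaining from the first: none of the subtracted shapes is present at this height, so the r=2.5 cylinder is unchanged — 1 connected region. The outline is a single polygon with 6 vertices. Extrusion per mm of travel: 0.4 × 0.3 / (π × 0.875²) = 0.049890. Accumulating E over each segment gives final E = 0.7492.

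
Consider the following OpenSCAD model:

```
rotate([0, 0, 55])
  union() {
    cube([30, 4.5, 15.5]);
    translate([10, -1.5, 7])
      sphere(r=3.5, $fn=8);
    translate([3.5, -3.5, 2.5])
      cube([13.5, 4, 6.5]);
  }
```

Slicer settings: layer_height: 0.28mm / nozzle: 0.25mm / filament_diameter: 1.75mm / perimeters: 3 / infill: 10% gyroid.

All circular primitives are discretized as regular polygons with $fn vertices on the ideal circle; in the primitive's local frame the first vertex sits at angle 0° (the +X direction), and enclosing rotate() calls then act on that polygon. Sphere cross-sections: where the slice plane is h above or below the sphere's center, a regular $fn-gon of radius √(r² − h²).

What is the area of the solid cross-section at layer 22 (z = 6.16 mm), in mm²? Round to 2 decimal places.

At z = 6.16 mm: the cube (footprint 30×4.5) is included at this height (area 135.00 mm²); the r=3.5 sphere at (10, -1.5) contributes a regular 8-gon of circumradius √(3.5²−0.84²) = 3.398 (area = (8/2)·3.398²·sin(360°/8) = 32.65 mm²); the cube at (3.5, -3.5) (footprint 13.5×4) is included at this height (area 54.00 mm²); Taking the union: the regions partially overlap — summed areas 221.65 mm² minus the doubly-counted overlap 35.01 mm² gives 186.64 mm² — area = 186.64 mm²; (whole slice rotated 55° about Z — lengths, areas and connectivity unchanged). Overall, the cross-section is a single solid region. Net area = 186.64 mm².

186.64 mm²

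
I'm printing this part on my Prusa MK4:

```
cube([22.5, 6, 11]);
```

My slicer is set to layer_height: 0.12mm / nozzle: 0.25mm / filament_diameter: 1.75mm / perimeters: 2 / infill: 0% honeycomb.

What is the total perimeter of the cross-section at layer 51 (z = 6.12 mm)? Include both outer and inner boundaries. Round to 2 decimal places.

57.00 mm

At z = 6.12 mm: the cube is present — its section is the full 22.5×6 rectangle (perimeter 57.00 mm). Overall, the cross-section is a single solid region. Total boundary length (outer) = 57.00 mm.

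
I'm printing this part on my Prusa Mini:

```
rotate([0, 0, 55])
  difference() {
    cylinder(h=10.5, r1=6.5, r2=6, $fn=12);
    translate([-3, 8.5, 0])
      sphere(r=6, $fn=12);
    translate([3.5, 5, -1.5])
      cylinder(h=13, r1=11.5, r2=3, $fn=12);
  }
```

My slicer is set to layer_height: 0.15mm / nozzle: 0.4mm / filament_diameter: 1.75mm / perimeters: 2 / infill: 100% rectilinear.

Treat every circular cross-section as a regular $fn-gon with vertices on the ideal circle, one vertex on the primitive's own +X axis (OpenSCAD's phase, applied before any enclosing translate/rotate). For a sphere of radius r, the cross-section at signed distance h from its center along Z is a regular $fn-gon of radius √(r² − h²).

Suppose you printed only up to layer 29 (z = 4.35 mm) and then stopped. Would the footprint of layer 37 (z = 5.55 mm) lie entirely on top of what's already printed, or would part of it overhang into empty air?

part overhangs

Compare the two slices. At z = 4.35: the cone: at t=0.414 of its height the radius interpolates to r₁+(r₂−r₁)t = 6.293, giving a regular 12-gon of that circumradius (area = (12/2)·6.293²·sin(360°/12) = 118.80 mm²); the sphere at (-3, 8.5): section is a regular 12-gon, circumradius = √(r²−h²) = √(6²−4.35²) = 4.132 (area = (12/2)·4.132²·sin(360°/12) = 51.23 mm²); the cone at (3.5, 5): at t=0.450 of its height the radius interpolates to r₁+(r₂−r₁)t = 7.675, giving a regular 12-gon of that circumradius (area = (12/2)·7.675²·sin(360°/12) = 176.72 mm²); After the difference (first − rest): starting from the cone (118.80 mm²), the r=6 sphere at (-3, 8.5) partially overlaps it — only the 3.71 mm² overlap (of its 51.23 mm²) is removed, clipping the outline; the cone at (3.5, 5) partially overlaps it — only the 61.27 mm² overlap (of its 176.72 mm²) is removed, clipping the outline — area = 53.82 mm²; (whole slice rotated 55° about Z — lengths, areas and connectivity unchanged). At z = 5.55: the cone (r1=6.5→r2=6) has section circumradius 6.236 here — a regular 12-gon (area = (12/2)·6.236²·sin(360°/12) = 116.65 mm²); the r=6 sphere at (-3, 8.5) contributes a regular 12-gon of circumradius √(6²−5.55²) = 2.280 (area = (12/2)·2.280²·sin(360°/12) = 15.59 mm²); the cone at (3.5, 5) (r1=11.5→r2=3) has section circumradius 6.890 here — a regular 12-gon (area = (12/2)·6.890²·sin(360°/12) = 142.43 mm²); Taking the first minus the rest: starting from the cone (116.65 mm²), the r=6 sphere at (-3, 8.5) misses the remaining region (no effect); the cone at (3.5, 5) partially overlaps it — only the 53.87 mm² overlap (of its 142.43 mm²) is removed, clipping the outline — area = 62.79 mm²; (rotated 55° about Z; rotation is an isometry so areas/perimeters/island counts are preserved). Checking containment: at z = 5.55 the cross-section extends beyond the z = 4.35 cross-section by about 10.21 mm².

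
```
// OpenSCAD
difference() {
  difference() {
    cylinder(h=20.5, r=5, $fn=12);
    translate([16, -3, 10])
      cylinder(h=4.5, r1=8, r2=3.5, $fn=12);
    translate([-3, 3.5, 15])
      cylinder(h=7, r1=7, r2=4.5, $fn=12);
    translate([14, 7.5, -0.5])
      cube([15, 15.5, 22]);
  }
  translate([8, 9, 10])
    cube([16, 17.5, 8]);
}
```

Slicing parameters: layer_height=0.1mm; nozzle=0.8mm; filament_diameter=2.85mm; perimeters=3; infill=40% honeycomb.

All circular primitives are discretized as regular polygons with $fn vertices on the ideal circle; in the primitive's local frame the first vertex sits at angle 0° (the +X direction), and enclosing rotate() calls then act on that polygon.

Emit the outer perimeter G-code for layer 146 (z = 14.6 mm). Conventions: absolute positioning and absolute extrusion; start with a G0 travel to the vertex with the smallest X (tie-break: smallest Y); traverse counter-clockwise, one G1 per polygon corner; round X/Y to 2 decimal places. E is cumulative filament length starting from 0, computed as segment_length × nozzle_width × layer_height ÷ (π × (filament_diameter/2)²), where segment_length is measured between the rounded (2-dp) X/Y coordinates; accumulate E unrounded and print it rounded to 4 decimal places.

G0 X-5.00 Y0.00 Z14.60
G1 X-4.33 Y-2.50 E0.0325
G1 X-2.50 Y-4.33 E0.0649
G1 X0.00 Y-5.00 E0.0974
G1 X2.50 Y-4.33 E0.1298
G1 X4.33 Y-2.50 E0.1623
G1 X5.00 Y0.00 E0.1947
G1 X4.33 Y2.50 E0.2272
G1 X2.50 Y4.33 E0.2597
G1 X0.00 Y5.00 E0.2921
G1 X-2.50 Y4.33 E0.3246
G1 X-4.33 Y2.50 E0.3570
G1 X-5.00 Y0.00 E0.3895

At z = 14.6 mm: the r=5 cylinder gives a regular 12-gon of circumradius 5 (constant along its height); the cone at (16, -3) is absent (z outside [10, 14.5]); the cone at (-3, 3.5) is not intersected at this z (z outside [15, 22]); the cube at (14, 7.5) (footprint 15×15.5) is included at this height; Taking the first minus the rest: starting from the r=5 cylinder, the 15×15.5 cube at (14, 7.5) misses the remaining region (no effect) — 1 connected region; the cube at (8, 9) is present — its section is the full 16×17.5 rectangle; Subtracting the remaining from the first: starting from that combined region, the 16×17.5 cube at (8, 9) misses the remaining region (no effect) — 1 connected region. The outline is a single polygon with 12 vertices. Extrusion per mm of travel: 0.8 × 0.1 / (π × 1.425²) = 0.012540. Accumulating E over each segment gives final E = 0.3895.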